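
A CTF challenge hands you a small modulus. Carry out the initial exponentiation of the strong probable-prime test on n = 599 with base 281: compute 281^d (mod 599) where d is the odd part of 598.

n − 1 = 598 = 2^1 · 299, so s = 1 and d = 299.
281^299 mod 599 = 598.

598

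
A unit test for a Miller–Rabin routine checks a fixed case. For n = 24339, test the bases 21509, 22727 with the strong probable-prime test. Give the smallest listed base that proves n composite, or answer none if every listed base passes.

21509

n − 1 = 24338 = 2^1 · 12169, so s = 1 and d = 12169.
Base 21509: x_0 = 21509^12169 mod 24339 = 10337. x_0 ∉ {1, 24338} and s = 1, so 21509 is a Miller–Rabin witness and 24339 is composite.
Base 22727: x_0 = 22727^12169 mod 24339 = 12353. x_0 ∉ {1, 24338} and s = 1, so 22727 is a Miller–Rabin witness and 24339 is composite.
The smallest witness among the given bases is 21509.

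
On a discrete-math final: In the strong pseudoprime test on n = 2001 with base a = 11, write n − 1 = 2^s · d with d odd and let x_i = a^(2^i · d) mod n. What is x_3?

1267

n − 1 = 2000 = 2^4 · 125, so s = 4 and d = 125.
Repeated squaring mod 2001: 11^1 ≡ 11, 11^2 ≡ 121, 11^4 ≡ 634, 11^8 ≡ 1756, 11^16 ≡ 1996, 11^32 ≡ 25, 11^64 ≡ 625.
125 = 64 + 32 + 16 + 8 + 4 + 1, so 11^125 ≡ 625·25·1996·1756·634·11 ≡ 746 (mod 2001).
x_0 = 746.
x_1 = 746^2 mod 2001 = 238.
x_2 = 238^2 mod 2001 = 616.
x_3 = 616^2 mod 2001 = 1267.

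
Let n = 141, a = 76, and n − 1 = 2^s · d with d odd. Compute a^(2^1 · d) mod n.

n − 1 = 140 = 2^2 · 35, so s = 2 and d = 35.
Repeated squaring mod 141: 76^1 ≡ 76, 76^2 ≡ 136, 76^4 ≡ 25, 76^8 ≡ 61, 76^16 ≡ 55, 76^32 ≡ 64.
35 = 32 + 2 + 1, so 76^35 ≡ 64·136·76 ≡ 73 (mod 141).
x_0 = 73.
x_1 = 73^2 mod 141 = 112.

112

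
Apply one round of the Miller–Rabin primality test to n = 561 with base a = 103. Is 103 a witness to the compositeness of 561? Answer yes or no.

n − 1 = 560 = 2^4 · 35, so s = 4 and d = 35.
x_0 = 103^35 mod 561 = 1.
x_0 = 1, so 103 is not a witness.

no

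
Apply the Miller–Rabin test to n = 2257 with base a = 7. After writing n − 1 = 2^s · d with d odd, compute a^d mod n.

n − 1 = 2256 = 2^4 · 141, so s = 4 and d = 141.
7^141 mod 2257 = 2098.

2098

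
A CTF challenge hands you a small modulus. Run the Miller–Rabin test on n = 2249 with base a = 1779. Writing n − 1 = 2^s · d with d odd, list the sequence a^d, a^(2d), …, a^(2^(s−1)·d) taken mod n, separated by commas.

n − 1 = 2248 = 2^3 · 281, so s = 3 and d = 281.
x_0 = 1779^281 mod 2249 = 1970.
x_1 = 1970^2 mod 2249 = 1375.
x_2 = 1375^2 mod 2249 = 1465.

1970, 1375, 1465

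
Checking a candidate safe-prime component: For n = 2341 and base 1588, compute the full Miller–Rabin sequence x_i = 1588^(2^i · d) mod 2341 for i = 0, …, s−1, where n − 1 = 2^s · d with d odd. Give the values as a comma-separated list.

153, 2340

n − 1 = 2340 = 2^2 · 585, so s = 2 and d = 585.
x_0 = 1588^585 mod 2341 = 153.
x_1 = 153^2 mod 2341 = 2340.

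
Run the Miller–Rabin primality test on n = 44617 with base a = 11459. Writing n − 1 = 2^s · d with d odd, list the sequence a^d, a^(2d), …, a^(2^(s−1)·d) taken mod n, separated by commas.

25373, 10436, 44616

n − 1 = 44616 = 2^3 · 5577, so s = 3 and d = 5577.
x_0 = 11459^5577 mod 44617 = 25373.
x_1 = 25373^2 mod 44617 = 10436.
x_2 = 10436^2 mod 44617 = 44616.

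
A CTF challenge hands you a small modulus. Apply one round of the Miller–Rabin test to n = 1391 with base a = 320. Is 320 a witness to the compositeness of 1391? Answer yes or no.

n − 1 = 1390 = 2^1 · 695, so s = 1 and d = 695.
x_0 = 320^695 mod 1391 = 213.
x_0 ∉ {1, 1390} and s = 1, so 320 is a Miller–Rabin witness and 1391 is composite.

yes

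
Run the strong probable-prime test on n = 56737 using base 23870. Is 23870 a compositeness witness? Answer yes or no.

no

n − 1 = 56736 = 2^5 · 1773, so s = 5 and d = 1773.
x_0 = 23870^1773 mod 56737 = 27383.
x_0 is neither 1 nor 56736, so continue squaring.
x_1 = 27383^2 mod 56737 = 49234.
x_2 = 49234^2 mod 56737 = 11905.
x_3 = 11905^2 mod 56737 = 56736.
x_3 ≡ −1, so 23870 is not a witness.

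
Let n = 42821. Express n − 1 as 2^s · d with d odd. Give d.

10705

Halving: 42820 → 21410 → 10705; 10705 is odd.
So 42820 = 2^2 · 10705.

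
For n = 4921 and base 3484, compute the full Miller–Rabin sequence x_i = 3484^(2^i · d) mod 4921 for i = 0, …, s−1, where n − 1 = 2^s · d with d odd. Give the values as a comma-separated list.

n − 1 = 4920 = 2^3 · 615, so s = 3 and d = 615.
x_0 = 3484^615 mod 4921 = 2547.
x_1 = 2547^2 mod 4921 = 1331.
x_2 = 1331^2 mod 4921 = 1.

2547, 1331, 1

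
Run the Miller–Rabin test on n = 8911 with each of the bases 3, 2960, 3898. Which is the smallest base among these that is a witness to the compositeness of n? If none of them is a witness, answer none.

none

n − 1 = 8910 = 2^1 · 4455, so s = 1 and d = 4455.
Base 3: x_0 = 3^4455 mod 8911 = 8910. x_0 = 8910 ≡ −1, so 3 is not a witness.
Base 2960: x_0 = 2960^4455 mod 8911 = 8910. x_0 = 8910 ≡ −1, so 2960 is not a witness.
Base 3898: x_0 = 3898^4455 mod 8911 = 8910. x_0 = 8910 ≡ −1, so 3898 is not a witness.
No listed base is a witness for 8911.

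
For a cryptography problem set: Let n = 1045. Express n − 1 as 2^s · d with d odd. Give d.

Halving: 1044 → 522 → 261; 261 is odd.
So 1044 = 2^2 · 261.

261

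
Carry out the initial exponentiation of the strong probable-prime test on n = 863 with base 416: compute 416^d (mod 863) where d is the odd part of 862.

862

n − 1 = 862 = 2^1 · 431, so s = 1 and d = 431.
416^431 mod 863 = 862.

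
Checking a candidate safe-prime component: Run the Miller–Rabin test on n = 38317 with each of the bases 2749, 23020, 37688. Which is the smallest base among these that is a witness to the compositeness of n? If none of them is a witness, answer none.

none

n − 1 = 38316 = 2^2 · 9579, so s = 2 and d = 9579.
Base 2749: x_0 = 2749^9579 mod 38317 = 38316. x_0 = 38316 ≡ −1, so 2749 is not a witness.
Base 23020: x_0 = 23020^9579 mod 38317 = 25751. x_0 is neither 1 nor 38316, so continue squaring. x_1 = 25751^2 mod 38317 = 38316. x_1 ≡ −1, so 23020 is not a witness.
Base 37688: x_0 = 37688^9579 mod 38317 = 25751. x_0 is neither 1 nor 38316, so continue squaring. x_1 = 25751^2 mod 38317 = 38316. x_1 ≡ −1, so 37688 is not a witness.
No listed base is a witness for 38317.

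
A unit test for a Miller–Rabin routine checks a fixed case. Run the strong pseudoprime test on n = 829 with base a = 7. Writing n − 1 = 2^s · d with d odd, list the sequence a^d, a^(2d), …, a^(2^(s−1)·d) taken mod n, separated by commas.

n − 1 = 828 = 2^2 · 207, so s = 2 and d = 207.
x_0 = 7^207 mod 829 = 583.
x_1 = 583^2 mod 829 = 828.

583, 828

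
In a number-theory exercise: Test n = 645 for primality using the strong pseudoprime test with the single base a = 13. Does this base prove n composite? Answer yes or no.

n − 1 = 644 = 2^2 · 161, so s = 2 and d = 161.
Repeated squaring mod 645: 13^1 ≡ 13, 13^2 ≡ 169, 13^4 ≡ 181, 13^8 ≡ 511, 13^16 ≡ 541, 13^32 ≡ 496, 13^64 ≡ 271, 13^128 ≡ 556.
161 = 128 + 32 + 1, so 13^161 ≡ 556·496·13 ≡ 178 (mod 645).
x_0 = 13^161 mod 645 = 178.
x_0 is neither 1 nor 644, so continue squaring.
x_1 = 178^2 mod 645 = 79.
Reached i = s−1 = 1 without hitting −1: 13 is a Miller–Rabin witness and 645 is composite.

yes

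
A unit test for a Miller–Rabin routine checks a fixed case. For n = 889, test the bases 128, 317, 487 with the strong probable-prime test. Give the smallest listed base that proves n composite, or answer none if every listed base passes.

317

n − 1 = 888 = 2^3 · 111, so s = 3 and d = 111.
Base 128: x_0 = 128^111 mod 889 = 1. x_0 = 1, so 128 is not a witness.
Base 317: x_0 = 317^111 mod 889 = 379. x_0 is neither 1 nor 888, so continue squaring. x_1 = 379^2 mod 889 = 512. x_2 = 512^2 mod 889 = 778. Reached i = s−1 = 2 without hitting −1: 317 is a Miller–Rabin witness and 889 is composite.
Base 487: x_0 = 487^111 mod 889 = 386. x_0 is neither 1 nor 888, so continue squaring. x_1 = 386^2 mod 889 = 533. x_2 = 533^2 mod 889 = 498. Reached i = s−1 = 2 without hitting −1: 487 is a Miller–Rabin witness and 889 is composite.
The smallest witness among the given bases is 317.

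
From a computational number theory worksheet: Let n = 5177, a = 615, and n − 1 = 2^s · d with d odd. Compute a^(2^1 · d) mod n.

n − 1 = 5176 = 2^3 · 647, so s = 3 and d = 647.
Repeated squaring mod 5177: 615^1 ≡ 615, 615^2 ≡ 304, 615^4 ≡ 4407, 615^8 ≡ 2722, 615^16 ≡ 997, 615^32 ≡ 25, 615^64 ≡ 625, 615^128 ≡ 2350, 615^256 ≡ 3818, 615^512 ≡ 3869.
647 = 512 + 128 + 4 + 2 + 1, so 615^647 ≡ 3869·2350·4407·304·615 ≡ 4129 (mod 5177).
x_0 = 4129.
x_1 = 4129^2 mod 5177 = 780.

780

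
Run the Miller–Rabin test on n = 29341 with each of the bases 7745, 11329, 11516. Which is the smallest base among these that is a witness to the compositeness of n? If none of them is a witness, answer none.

7745

n − 1 = 29340 = 2^2 · 7335, so s = 2 and d = 7335.
Base 7745: x_0 = 7745^7335 mod 29341 = 3405. x_0 is neither 1 nor 29340, so continue squaring. x_1 = 3405^2 mod 29341 = 4330. Reached i = s−1 = 1 without hitting −1: 7745 is a Miller–Rabin witness and 29341 is composite.
Base 11329: x_0 = 11329^7335 mod 29341 = 28010. x_0 is neither 1 nor 29340, so continue squaring. x_1 = 28010^2 mod 29341 = 11101. Reached i = s−1 = 1 without hitting −1: 11329 is a Miller–Rabin witness and 29341 is composite.
Base 11516: x_0 = 11516^7335 mod 29341 = 20129. x_0 is neither 1 nor 29340, so continue squaring. x_1 = 20129^2 mod 29341 = 6772. Reached i = s−1 = 1 without hitting −1: 11516 is a Miller–Rabin witness and 29341 is composite.
The smallest witness among the given bases is 7745.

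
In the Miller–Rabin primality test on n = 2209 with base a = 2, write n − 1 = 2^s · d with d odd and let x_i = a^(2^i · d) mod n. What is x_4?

n − 1 = 2208 = 2^5 · 69, so s = 5 and d = 69.
x_0 = 2^69 mod 2209 = 894.
x_1 = 894^2 mod 2209 = 1787.
x_2 = 1787^2 mod 2209 = 1364.
x_3 = 1364^2 mod 2209 = 518.
x_4 = 518^2 mod 2209 = 1035.

1035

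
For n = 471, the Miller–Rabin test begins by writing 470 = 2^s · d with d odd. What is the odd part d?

Halving: 470 → 235; 235 is odd.
So 470 = 2^1 · 235.

235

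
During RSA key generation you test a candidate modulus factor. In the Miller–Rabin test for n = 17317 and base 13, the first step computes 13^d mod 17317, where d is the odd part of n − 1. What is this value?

n − 1 = 17316 = 2^2 · 4329, so s = 2 and d = 4329.
By repeated squaring, 13^4329 ≡ 1 (mod 17317).

1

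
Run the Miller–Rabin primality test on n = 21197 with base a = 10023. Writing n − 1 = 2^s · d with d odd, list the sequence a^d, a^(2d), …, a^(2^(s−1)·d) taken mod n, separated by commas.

n − 1 = 21196 = 2^2 · 5299, so s = 2 and d = 5299.
x_0 = 10023^5299 mod 21197 = 12205.
x_1 = 12205^2 mod 21197 = 10706.

12205, 10706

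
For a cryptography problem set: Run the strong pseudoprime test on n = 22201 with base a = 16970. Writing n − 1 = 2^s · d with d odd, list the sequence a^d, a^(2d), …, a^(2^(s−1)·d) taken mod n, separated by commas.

n − 1 = 22200 = 2^3 · 2775, so s = 3 and d = 2775.
x_0 = 16970^2775 mod 22201 = 22200.
x_1 = 22200^2 mod 22201 = 1.
x_2 = 1^2 mod 22201 = 1.

22200, 1, 1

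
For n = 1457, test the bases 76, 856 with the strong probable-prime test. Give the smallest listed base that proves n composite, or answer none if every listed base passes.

76

n − 1 = 1456 = 2^4 · 91, so s = 4 and d = 91.
Base 76: x_0 = 76^91 mod 1457 = 107. x_0 is neither 1 nor 1456, so continue squaring. x_1 = 107^2 mod 1457 = 1250. x_2 = 1250^2 mod 1457 = 596. x_3 = 596^2 mod 1457 = 1165. Reached i = s−1 = 3 without hitting −1: 76 is a Miller–Rabin witness and 1457 is composite.
Base 856: x_0 = 856^91 mod 1457 = 174. x_0 is neither 1 nor 1456, so continue squaring. x_1 = 174^2 mod 1457 = 1136. x_2 = 1136^2 mod 1457 = 1051. x_3 = 1051^2 mod 1457 = 195. Reached i = s−1 = 3 without hitting −1: 856 is a Miller–Rabin witness and 1457 is composite.
The smallest witness among the given bases is 76.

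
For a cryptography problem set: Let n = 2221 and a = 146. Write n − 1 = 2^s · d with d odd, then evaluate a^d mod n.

2220

n − 1 = 2220 = 2^2 · 555, so s = 2 and d = 555.
Repeated squaring mod 2221: 146^1 ≡ 146, 146^2 ≡ 1327, 146^4 ≡ 1897, 146^8 ≡ 589, 146^16 ≡ 445, 146^32 ≡ 356, 146^64 ≡ 139, 146^128 ≡ 1553, 146^256 ≡ 2024, 146^512 ≡ 1052.
555 = 512 + 32 + 8 + 2 + 1, so 146^555 ≡ 1052·356·589·1327·146 ≡ 2220 (mod 2221).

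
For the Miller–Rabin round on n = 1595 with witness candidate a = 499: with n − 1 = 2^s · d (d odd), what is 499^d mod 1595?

n − 1 = 1594 = 2^1 · 797, so s = 1 and d = 797.
499^797 mod 1595 = 324.

324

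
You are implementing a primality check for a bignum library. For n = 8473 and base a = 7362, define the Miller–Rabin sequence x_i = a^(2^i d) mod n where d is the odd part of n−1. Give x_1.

297

n − 1 = 8472 = 2^3 · 1059, so s = 3 and d = 1059.
x_0 = 7362^1059 mod 8473 = 6326.
x_1 = 6326^2 mod 8473 = 297.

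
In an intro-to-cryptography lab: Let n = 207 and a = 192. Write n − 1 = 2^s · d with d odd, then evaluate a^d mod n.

117

n − 1 = 206 = 2^1 · 103, so s = 1 and d = 103.
192^103 mod 207 = 117.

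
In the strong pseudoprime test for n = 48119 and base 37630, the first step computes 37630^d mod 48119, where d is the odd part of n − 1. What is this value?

48118

n − 1 = 48118 = 2^1 · 24059, so s = 1 and d = 24059.
37630^24059 mod 48119 = 48118.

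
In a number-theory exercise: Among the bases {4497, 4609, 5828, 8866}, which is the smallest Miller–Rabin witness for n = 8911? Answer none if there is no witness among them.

n − 1 = 8910 = 2^1 · 4455, so s = 1 and d = 4455.
Base 4497: x_0 = 4497^4455 mod 8911 = 8910. x_0 = 8910 ≡ −1, so 4497 is not a witness.
Base 4609: x_0 = 4609^4455 mod 8911 = 2813. x_0 ∉ {1, 8910} and s = 1, so 4609 is a Miller–Rabin witness and 8911 is composite.
Base 5828: x_0 = 5828^4455 mod 8911 = 6364. x_0 ∉ {1, 8910} and s = 1, so 5828 is a Miller–Rabin witness and 8911 is composite.
Base 8866: x_0 = 8866^4455 mod 8911 = 6098. x_0 ∉ {1, 8910} and s = 1, so 8866 is a Miller–Rabin witness and 8911 is composite.
The smallest witness among the given bases is 4609.

4609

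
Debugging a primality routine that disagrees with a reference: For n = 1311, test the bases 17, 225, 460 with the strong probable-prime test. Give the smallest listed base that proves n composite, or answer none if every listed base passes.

n − 1 = 1310 = 2^1 · 655, so s = 1 and d = 655.
Base 17: x_0 = 17^655 mod 1311 = 632. x_0 ∉ {1, 1310} and s = 1, so 17 is a Miller–Rabin witness and 1311 is composite.
Base 225: x_0 = 225^655 mod 1311 = 606. x_0 ∉ {1, 1310} and s = 1, so 225 is a Miller–Rabin witness and 1311 is composite.
Base 460: x_0 = 460^655 mod 1311 = 253. x_0 ∉ {1, 1310} and s = 1, so 460 is a Miller–Rabin witness and 1311 is composite.
The smallest witness among the given bases is 17.

17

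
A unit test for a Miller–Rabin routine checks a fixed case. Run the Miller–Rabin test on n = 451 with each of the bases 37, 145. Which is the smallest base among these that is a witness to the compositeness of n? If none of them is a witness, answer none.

n − 1 = 450 = 2^1 · 225, so s = 1 and d = 225.
Base 37: x_0 = 37^225 mod 451 = 1. x_0 = 1, so 37 is not a witness.
Base 145: x_0 = 145^225 mod 451 = 109. x_0 ∉ {1, 450} and s = 1, so 145 is a Miller–Rabin witness and 451 is composite.
The smallest witness among the given bases is 145.

145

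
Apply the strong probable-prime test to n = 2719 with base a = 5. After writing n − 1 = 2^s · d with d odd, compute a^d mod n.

n − 1 = 2718 = 2^1 · 1359, so s = 1 and d = 1359.
Repeated squaring mod 2719: 5^1 ≡ 5, 5^2 ≡ 25, 5^4 ≡ 625, 5^8 ≡ 1808, 5^16 ≡ 626, 5^32 ≡ 340, 5^64 ≡ 1402, 5^128 ≡ 2486, 5^256 ≡ 2628, 5^512 ≡ 124, 5^1024 ≡ 1781.
1359 = 1024 + 256 + 64 + 8 + 4 + 2 + 1, so 5^1359 ≡ 1781·2628·1402·1808·625·25·5 ≡ 1 (mod 2719).

1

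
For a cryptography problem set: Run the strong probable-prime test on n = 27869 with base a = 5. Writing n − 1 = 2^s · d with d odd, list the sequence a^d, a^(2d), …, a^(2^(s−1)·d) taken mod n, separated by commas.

5833, 23709

n − 1 = 27868 = 2^2 · 6967, so s = 2 and d = 6967.
x_0 = 5^6967 mod 27869 = 5833.
x_1 = 5833^2 mod 27869 = 23709.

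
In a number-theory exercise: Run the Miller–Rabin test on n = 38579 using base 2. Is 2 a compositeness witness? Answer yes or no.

n − 1 = 38578 = 2^1 · 19289, so s = 1 and d = 19289.
Repeated squaring mod 38579: 2^1 ≡ 2, 2^2 ≡ 4, 2^4 ≡ 16, 2^8 ≡ 256, 2^16 ≡ 26957, 2^32 ≡ 5805, 2^64 ≡ 18558, 2^128 ≡ 4631, 2^256 ≡ 34816, 2^512 ≡ 1676, 2^1024 ≡ 31288, 2^2048 ≡ 35398, 2^4096 ≡ 11063, 2^8192 ≡ 17381, 2^16384 ≡ 25591.
19289 = 16384 + 2048 + 512 + 256 + 64 + 16 + 8 + 1, so 2^19289 ≡ 25591·35398·1676·34816·18558·26957·256·2 ≡ 4542 (mod 38579).
x_0 = 2^19289 mod 38579 = 4542.
x_0 ∉ {1, 38578} and s = 1, so 2 is a Miller–Rabin witness and 38579 is composite.

yes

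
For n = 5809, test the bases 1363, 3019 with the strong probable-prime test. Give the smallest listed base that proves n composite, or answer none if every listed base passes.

n − 1 = 5808 = 2^4 · 363, so s = 4 and d = 363.
Base 1363: x_0 = 1363^363 mod 5809 = 1856. x_0 is neither 1 nor 5808, so continue squaring. x_1 = 1856^2 mod 5809 = 5808. x_1 ≡ −1, so 1363 is not a witness.
Base 3019: x_0 = 3019^363 mod 5809 = 1731. x_0 is neither 1 nor 5808, so continue squaring. x_1 = 1731^2 mod 5809 = 4726. x_2 = 4726^2 mod 5809 = 5280. x_3 = 5280^2 mod 5809 = 1009. Reached i = s−1 = 3 without hitting −1: 3019 is a Miller–Rabin witness and 5809 is composite.
The smallest witness among the given bases is 3019.

3019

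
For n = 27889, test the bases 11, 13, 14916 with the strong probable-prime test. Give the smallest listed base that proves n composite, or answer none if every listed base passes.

11

n − 1 = 27888 = 2^4 · 1743, so s = 4 and d = 1743.
Base 11: x_0 = 11^1743 mod 27889 = 12025. x_0 is neither 1 nor 27888, so continue squaring. x_1 = 12025^2 mod 27889 = 24049. x_2 = 24049^2 mod 27889 = 20208. x_3 = 20208^2 mod 27889 = 12526. Reached i = s−1 = 3 without hitting −1: 11 is a Miller–Rabin witness and 27889 is composite.
Base 13: x_0 = 13^1743 mod 27889 = 11522. x_0 is neither 1 nor 27888, so continue squaring. x_1 = 11522^2 mod 27889 = 4844. x_2 = 4844^2 mod 27889 = 9687. x_3 = 9687^2 mod 27889 = 19373. Reached i = s−1 = 3 without hitting −1: 13 is a Miller–Rabin witness and 27889 is composite.
Base 14916: x_0 = 14916^1743 mod 27889 = 13693. x_0 is neither 1 nor 27888, so continue squaring. x_1 = 13693^2 mod 27889 = 502. x_2 = 502^2 mod 27889 = 1003. x_3 = 1003^2 mod 27889 = 2005. Reached i = s−1 = 3 without hitting −1: 14916 is a Miller–Rabin witness and 27889 is composite.
The smallest witness among the given bases is 11.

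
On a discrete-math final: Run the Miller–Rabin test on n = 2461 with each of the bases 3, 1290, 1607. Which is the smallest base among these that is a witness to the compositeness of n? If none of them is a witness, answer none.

n − 1 = 2460 = 2^2 · 615, so s = 2 and d = 615.
Base 3: x_0 = 3^615 mod 2461 = 1618. x_0 is neither 1 nor 2460, so continue squaring. x_1 = 1618^2 mod 2461 = 1881. Reached i = s−1 = 1 without hitting −1: 3 is a Miller–Rabin witness and 2461 is composite.
Base 1290: x_0 = 1290^615 mod 2461 = 265. x_0 is neither 1 nor 2460, so continue squaring. x_1 = 265^2 mod 2461 = 1317. Reached i = s−1 = 1 without hitting −1: 1290 is a Miller–Rabin witness and 2461 is composite.
Base 1607: x_0 = 1607^615 mod 2461 = 613. x_0 is neither 1 nor 2460, so continue squaring. x_1 = 613^2 mod 2461 = 1697. Reached i = s−1 = 1 without hitting −1: 1607 is a Miller–Rabin witness and 2461 is composite.
The smallest witness among the given bases is 3.

3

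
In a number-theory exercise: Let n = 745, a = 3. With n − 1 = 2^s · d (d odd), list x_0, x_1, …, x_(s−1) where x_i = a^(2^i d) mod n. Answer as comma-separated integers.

n − 1 = 744 = 2^3 · 93, so s = 3 and d = 93.
x_0 = 3^93 mod 745 = 368.
x_1 = 368^2 mod 745 = 579.
x_2 = 579^2 mod 745 = 736.

368, 579, 736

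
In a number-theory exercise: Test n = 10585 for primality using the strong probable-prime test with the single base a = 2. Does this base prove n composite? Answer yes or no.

n − 1 = 10584 = 2^3 · 1323, so s = 3 and d = 1323.
x_0 = 2^1323 mod 10585 = 7958.
x_0 is neither 1 nor 10584, so continue squaring.
x_1 = 7958^2 mod 10585 = 10294.
x_2 = 10294^2 mod 10585 = 1.
x_2 = 1 but x_1 ≠ ±1, a nontrivial square root of 1 — 2 is a witness and 10585 is composite.

yes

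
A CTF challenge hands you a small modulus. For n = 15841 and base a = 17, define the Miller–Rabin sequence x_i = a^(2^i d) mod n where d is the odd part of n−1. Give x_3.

n − 1 = 15840 = 2^5 · 495, so s = 5 and d = 495.
x_0 = 17^495 mod 15841 = 10198.
x_1 = 10198^2 mod 15841 = 3039.
x_2 = 3039^2 mod 15841 = 218.
x_3 = 218^2 mod 15841 = 1.

1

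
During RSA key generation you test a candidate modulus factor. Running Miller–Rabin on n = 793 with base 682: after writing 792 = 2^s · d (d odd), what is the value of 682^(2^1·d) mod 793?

n − 1 = 792 = 2^3 · 99, so s = 3 and d = 99.
By repeated squaring, 682^99 ≡ 294 (mod 793).
x_0 = 294.
x_1 = 294^2 mod 793 = 792.

792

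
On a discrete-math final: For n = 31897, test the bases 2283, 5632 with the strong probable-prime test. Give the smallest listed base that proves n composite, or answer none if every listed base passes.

n − 1 = 31896 = 2^3 · 3987, so s = 3 and d = 3987.
Base 2283: x_0 = 2283^3987 mod 31897 = 22669. x_0 is neither 1 nor 31896, so continue squaring. x_1 = 22669^2 mod 31897 = 22891. x_2 = 22891^2 mod 31897 = 25862. Reached i = s−1 = 2 without hitting −1: 2283 is a Miller–Rabin witness and 31897 is composite.
Base 5632: x_0 = 5632^3987 mod 31897 = 19731. x_0 is neither 1 nor 31896, so continue squaring. x_1 = 19731^2 mod 31897 = 9476. x_2 = 9476^2 mod 31897 = 4521. Reached i = s−1 = 2 without hitting −1: 5632 is a Miller–Rabin witness and 31897 is composite.
The smallest witness among the given bases is 2283.

2283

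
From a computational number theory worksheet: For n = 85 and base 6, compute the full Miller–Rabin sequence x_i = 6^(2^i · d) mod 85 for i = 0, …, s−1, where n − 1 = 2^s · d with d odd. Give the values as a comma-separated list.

41, 66

n − 1 = 84 = 2^2 · 21, so s = 2 and d = 21.
x_0 = 6^21 mod 85 = 41.
x_1 = 41^2 mod 85 = 66.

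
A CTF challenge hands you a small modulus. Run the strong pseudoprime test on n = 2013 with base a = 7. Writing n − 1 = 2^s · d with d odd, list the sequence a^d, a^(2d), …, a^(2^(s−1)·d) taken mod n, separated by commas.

n − 1 = 2012 = 2^2 · 503, so s = 2 and d = 503.
x_0 = 7^503 mod 2013 = 871.
x_1 = 871^2 mod 2013 = 1753.

871, 1753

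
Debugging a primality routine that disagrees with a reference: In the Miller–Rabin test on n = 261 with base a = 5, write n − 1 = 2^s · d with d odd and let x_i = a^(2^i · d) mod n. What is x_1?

n − 1 = 260 = 2^2 · 65, so s = 2 and d = 65.
x_0 = 5^65 mod 261 = 236.
x_1 = 236^2 mod 261 = 103.

103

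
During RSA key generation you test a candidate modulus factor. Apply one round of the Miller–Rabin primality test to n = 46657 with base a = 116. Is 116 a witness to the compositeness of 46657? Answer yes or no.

n − 1 = 46656 = 2^6 · 729, so s = 6 and d = 729.
x_0 = 116^729 mod 46657 = 18654.
x_0 is neither 1 nor 46656, so continue squaring.
x_1 = 18654^2 mod 46657 = 3810.
x_2 = 3810^2 mod 46657 = 5773.
x_3 = 5773^2 mod 46657 = 14431.
x_4 = 14431^2 mod 46657 = 23570.
x_5 = 23570^2 mod 46657 = 1.
x_5 = 1 but x_4 ≠ ±1, a nontrivial square root of 1 — 116 is a witness and 46657 is composite.

yes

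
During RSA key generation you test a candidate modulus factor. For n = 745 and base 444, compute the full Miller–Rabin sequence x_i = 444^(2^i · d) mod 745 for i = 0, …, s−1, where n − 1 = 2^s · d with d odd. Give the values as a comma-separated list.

n − 1 = 744 = 2^3 · 93, so s = 3 and d = 93.
x_0 = 444^93 mod 745 = 79.
x_1 = 79^2 mod 745 = 281.
x_2 = 281^2 mod 745 = 736.

79, 281, 736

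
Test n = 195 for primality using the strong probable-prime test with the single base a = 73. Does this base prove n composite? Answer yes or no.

yes

n − 1 = 194 = 2^1 · 97, so s = 1 and d = 97.
x_0 = 73^97 mod 195 = 73.
x_0 ∉ {1, 194} and s = 1, so 73 is a Miller–Rabin witness and 195 is composite.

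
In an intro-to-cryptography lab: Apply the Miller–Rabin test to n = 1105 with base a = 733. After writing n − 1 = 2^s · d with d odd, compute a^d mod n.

n − 1 = 1104 = 2^4 · 69, so s = 4 and d = 69.
733^69 mod 1105 = 83.

83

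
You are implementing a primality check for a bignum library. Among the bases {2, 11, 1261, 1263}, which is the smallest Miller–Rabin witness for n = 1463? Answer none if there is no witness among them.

2

n − 1 = 1462 = 2^1 · 731, so s = 1 and d = 731.
Base 2: x_0 = 2^731 mod 1463 = 585. x_0 ∉ {1, 1462} and s = 1, so 2 is a Miller–Rabin witness and 1463 is composite.
Base 11: x_0 = 11^731 mod 1463 = 121. x_0 ∉ {1, 1462} and s = 1, so 11 is a Miller–Rabin witness and 1463 is composite.
Base 1261: x_0 = 1261^731 mod 1463 = 106. x_0 ∉ {1, 1462} and s = 1, so 1261 is a Miller–Rabin witness and 1463 is composite.
Base 1263: x_0 = 1263^731 mod 1463 = 537. x_0 ∉ {1, 1462} and s = 1, so 1263 is a Miller–Rabin witness and 1463 is composite.
The smallest witness among the given bases is 2.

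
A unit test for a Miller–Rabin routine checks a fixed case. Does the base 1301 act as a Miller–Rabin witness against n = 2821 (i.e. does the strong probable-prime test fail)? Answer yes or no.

yes

n − 1 = 2820 = 2^2 · 705, so s = 2 and d = 705.
x_0 = 1301^705 mod 2821 = 1301.
x_0 is neither 1 nor 2820, so continue squaring.
x_1 = 1301^2 mod 2821 = 1.
x_1 = 1 but x_0 ≠ ±1, a nontrivial square root of 1 — 1301 is a witness and 2821 is composite.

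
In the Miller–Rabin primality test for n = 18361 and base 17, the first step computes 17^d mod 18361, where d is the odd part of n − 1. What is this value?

n − 1 = 18360 = 2^3 · 2295, so s = 3 and d = 2295.
By repeated squaring, 17^2295 ≡ 4808 (mod 18361).

4808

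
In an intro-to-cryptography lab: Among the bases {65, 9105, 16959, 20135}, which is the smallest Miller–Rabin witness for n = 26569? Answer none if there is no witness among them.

9105

n − 1 = 26568 = 2^3 · 3321, so s = 3 and d = 3321.
Base 65: x_0 = 65^3321 mod 26569 = 1. x_0 = 1, so 65 is not a witness.
Base 9105: x_0 = 9105^3321 mod 26569 = 3098. x_0 is neither 1 nor 26568, so continue squaring. x_1 = 3098^2 mod 26569 = 6195. x_2 = 6195^2 mod 26569 = 12389. Reached i = s−1 = 2 without hitting −1: 9105 is a Miller–Rabin witness and 26569 is composite.
Base 16959: x_0 = 16959^3321 mod 26569 = 2933. x_0 is neither 1 nor 26568, so continue squaring. x_1 = 2933^2 mod 26569 = 20702. x_2 = 20702^2 mod 26569 = 14834. Reached i = s−1 = 2 without hitting −1: 16959 is a Miller–Rabin witness and 26569 is composite.
Base 20135: x_0 = 20135^3321 mod 26569 = 11083. x_0 is neither 1 nor 26568, so continue squaring. x_1 = 11083^2 mod 26569 = 4402. x_2 = 4402^2 mod 26569 = 8803. Reached i = s−1 = 2 without hitting −1: 20135 is a Miller–Rabin witness and 26569 is composite.
The smallest witness among the given bases is 9105.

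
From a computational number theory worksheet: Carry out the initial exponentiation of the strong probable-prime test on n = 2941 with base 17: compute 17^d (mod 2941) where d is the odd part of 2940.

2669

n − 1 = 2940 = 2^2 · 735, so s = 2 and d = 735.
By repeated squaring, 17^735 ≡ 2669 (mod 2941).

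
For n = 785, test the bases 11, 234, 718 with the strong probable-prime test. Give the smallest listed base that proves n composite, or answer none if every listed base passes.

n − 1 = 784 = 2^4 · 49, so s = 4 and d = 49.
Base 11: x_0 = 11^49 mod 785 = 176. x_0 is neither 1 nor 784, so continue squaring. x_1 = 176^2 mod 785 = 361. x_2 = 361^2 mod 785 = 11. x_3 = 11^2 mod 785 = 121. Reached i = s−1 = 3 without hitting −1: 11 is a Miller–Rabin witness and 785 is composite.
Base 234: x_0 = 234^49 mod 785 = 764. x_0 is neither 1 nor 784, so continue squaring. x_1 = 764^2 mod 785 = 441. x_2 = 441^2 mod 785 = 586. x_3 = 586^2 mod 785 = 351. Reached i = s−1 = 3 without hitting −1: 234 is a Miller–Rabin witness and 785 is composite.
Base 718: x_0 = 718^49 mod 785 = 298. x_0 is neither 1 nor 784, so continue squaring. x_1 = 298^2 mod 785 = 99. x_2 = 99^2 mod 785 = 381. x_3 = 381^2 mod 785 = 721. Reached i = s−1 = 3 without hitting −1: 718 is a Miller–Rabin witness and 785 is composite.
The smallest witness among the given bases is 11.

11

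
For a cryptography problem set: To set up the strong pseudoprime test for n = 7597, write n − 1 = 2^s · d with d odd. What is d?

1899

Halving: 7596 → 3798 → 1899; 1899 is odd.
So 7596 = 2^2 · 1899.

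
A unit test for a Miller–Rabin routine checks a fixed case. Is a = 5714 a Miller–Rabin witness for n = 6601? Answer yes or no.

n − 1 = 6600 = 2^3 · 825, so s = 3 and d = 825.
Repeated squaring mod 6601: 5714^1 ≡ 5714, 5714^2 ≡ 1250, 5714^4 ≡ 4664, 5714^8 ≡ 2601, 5714^16 ≡ 5777, 5714^32 ≡ 5674, 5714^64 ≡ 1199, 5714^128 ≡ 5184, 5714^256 ≡ 1185, 5714^512 ≡ 4813.
825 = 512 + 256 + 32 + 16 + 8 + 1, so 5714^825 ≡ 4813·1185·5674·5777·2601·5714 ≡ 1954 (mod 6601).
x_0 = 5714^825 mod 6601 = 1954.
x_0 is neither 1 nor 6600, so continue squaring.
x_1 = 1954^2 mod 6601 = 2738.
x_2 = 2738^2 mod 6601 = 4509.
Reached i = s−1 = 2 without hitting −1: 5714 is a Miller–Rabin witness and 6601 is composite.

yes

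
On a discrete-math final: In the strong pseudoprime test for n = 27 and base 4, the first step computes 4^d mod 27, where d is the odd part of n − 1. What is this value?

13

n − 1 = 26 = 2^1 · 13, so s = 1 and d = 13.
Repeated squaring mod 27: 4^1 ≡ 4, 4^2 ≡ 16, 4^4 ≡ 13, 4^8 ≡ 7.
13 = 8 + 4 + 1, so 4^13 ≡ 7·13·4 ≡ 13 (mod 27).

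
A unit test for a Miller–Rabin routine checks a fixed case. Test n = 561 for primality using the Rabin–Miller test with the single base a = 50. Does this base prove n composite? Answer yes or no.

no

n − 1 = 560 = 2^4 · 35, so s = 4 and d = 35.
Repeated squaring mod 561: 50^1 ≡ 50, 50^2 ≡ 256, 50^4 ≡ 460, 50^8 ≡ 103, 50^16 ≡ 511, 50^32 ≡ 256.
35 = 32 + 2 + 1, so 50^35 ≡ 256·256·50 ≡ 560 (mod 561).
x_0 = 50^35 mod 561 = 560.
x_0 = 560 ≡ −1, so 50 is not a witness.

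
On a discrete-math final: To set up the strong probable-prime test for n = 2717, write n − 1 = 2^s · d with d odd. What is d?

679

Halving: 2716 → 1358 → 679; 679 is odd.
So 2716 = 2^2 · 679.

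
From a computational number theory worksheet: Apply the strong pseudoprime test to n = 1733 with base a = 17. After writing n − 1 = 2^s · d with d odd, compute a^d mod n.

1

n − 1 = 1732 = 2^2 · 433, so s = 2 and d = 433.
By repeated squaring, 17^433 ≡ 1 (mod 1733).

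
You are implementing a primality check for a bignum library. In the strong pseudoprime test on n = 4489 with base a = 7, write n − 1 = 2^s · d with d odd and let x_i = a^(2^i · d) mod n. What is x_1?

3485

n − 1 = 4488 = 2^3 · 561, so s = 3 and d = 561.
x_0 = 7^561 mod 4489 = 2746.
x_1 = 2746^2 mod 4489 = 3485.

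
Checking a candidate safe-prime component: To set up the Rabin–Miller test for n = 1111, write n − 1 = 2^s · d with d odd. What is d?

555

Halving: 1110 → 555; 555 is odd.
So 1110 = 2^1 · 555.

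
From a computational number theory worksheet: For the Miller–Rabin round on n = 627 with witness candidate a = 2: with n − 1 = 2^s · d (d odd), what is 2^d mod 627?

470

n − 1 = 626 = 2^1 · 313, so s = 1 and d = 313.
2^313 mod 627 = 470.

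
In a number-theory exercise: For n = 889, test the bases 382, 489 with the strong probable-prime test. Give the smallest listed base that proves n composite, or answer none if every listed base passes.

n − 1 = 888 = 2^3 · 111, so s = 3 and d = 111.
Base 382: x_0 = 382^111 mod 889 = 1. x_0 = 1, so 382 is not a witness.
Base 489: x_0 = 489^111 mod 889 = 888. x_0 = 888 ≡ −1, so 489 is not a witness.
No listed base is a witness for 889.

none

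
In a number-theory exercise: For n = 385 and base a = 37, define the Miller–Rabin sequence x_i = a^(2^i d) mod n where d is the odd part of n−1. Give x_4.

n − 1 = 384 = 2^7 · 3, so s = 7 and d = 3.
x_0 = 37^3 mod 385 = 218.
x_1 = 218^2 mod 385 = 169.
x_2 = 169^2 mod 385 = 71.
x_3 = 71^2 mod 385 = 36.
x_4 = 36^2 mod 385 = 141.

141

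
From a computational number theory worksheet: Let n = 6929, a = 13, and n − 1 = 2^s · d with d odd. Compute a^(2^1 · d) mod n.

n − 1 = 6928 = 2^4 · 433, so s = 4 and d = 433.
x_0 = 13^433 mod 6929 = 1014.
x_1 = 1014^2 mod 6929 = 2704.

2704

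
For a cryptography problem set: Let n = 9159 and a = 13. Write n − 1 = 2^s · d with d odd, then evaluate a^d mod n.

1948

n − 1 = 9158 = 2^1 · 4579, so s = 1 and d = 4579.
13^4579 mod 9159 = 1948.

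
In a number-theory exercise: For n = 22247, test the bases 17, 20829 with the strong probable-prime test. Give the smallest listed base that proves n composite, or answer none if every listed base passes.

none

n − 1 = 22246 = 2^1 · 11123, so s = 1 and d = 11123.
Base 17: x_0 = 17^11123 mod 22247 = 22246. x_0 = 22246 ≡ −1, so 17 is not a witness.
Base 20829: x_0 = 20829^11123 mod 22247 = 22246. x_0 = 22246 ≡ −1, so 20829 is not a witness.
No listed base is a witness for 22247.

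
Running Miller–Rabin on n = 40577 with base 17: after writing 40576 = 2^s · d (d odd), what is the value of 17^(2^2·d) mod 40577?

22909

n − 1 = 40576 = 2^7 · 317, so s = 7 and d = 317.
By repeated squaring, 17^317 ≡ 38646 (mod 40577).
x_0 = 38646.
x_1 = 38646^2 mod 40577 = 36254.
x_2 = 36254^2 mod 40577 = 22909.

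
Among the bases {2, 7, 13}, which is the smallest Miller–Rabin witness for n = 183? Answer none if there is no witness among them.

n − 1 = 182 = 2^1 · 91, so s = 1 and d = 91.
Base 2: x_0 = 2^91 mod 183 = 59. x_0 ∉ {1, 182} and s = 1, so 2 is a Miller–Rabin witness and 183 is composite.
Base 7: x_0 = 7^91 mod 183 = 115. x_0 ∉ {1, 182} and s = 1, so 7 is a Miller–Rabin witness and 183 is composite.
Base 13: x_0 = 13^91 mod 183 = 13. x_0 ∉ {1, 182} and s = 1, so 13 is a Miller–Rabin witness and 183 is composite.
The smallest witness among the given bases is 2.

2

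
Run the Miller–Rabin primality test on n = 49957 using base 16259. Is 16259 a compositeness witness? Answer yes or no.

n − 1 = 49956 = 2^2 · 12489, so s = 2 and d = 12489.
x_0 = 16259^12489 mod 49957 = 1.
x_0 = 1, so 16259 is not a witness.

no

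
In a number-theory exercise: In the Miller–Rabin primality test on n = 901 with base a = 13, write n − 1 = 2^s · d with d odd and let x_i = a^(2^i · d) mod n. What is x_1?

407

n − 1 = 900 = 2^2 · 225, so s = 2 and d = 225.
Repeated squaring mod 901: 13^1 ≡ 13, 13^2 ≡ 169, 13^4 ≡ 630, 13^8 ≡ 460, 13^16 ≡ 766, 13^32 ≡ 205, 13^64 ≡ 579, 13^128 ≡ 69.
225 = 128 + 64 + 32 + 1, so 13^225 ≡ 69·579·205·13 ≡ 47 (mod 901).
x_0 = 47.
x_1 = 47^2 mod 901 = 407.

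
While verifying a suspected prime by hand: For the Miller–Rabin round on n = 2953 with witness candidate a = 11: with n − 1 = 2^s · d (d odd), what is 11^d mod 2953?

2952

n − 1 = 2952 = 2^3 · 369, so s = 3 and d = 369.
Repeated squaring mod 2953: 11^1 ≡ 11, 11^2 ≡ 121, 11^4 ≡ 2829, 11^8 ≡ 611, 11^16 ≡ 1243, 11^32 ≡ 630, 11^64 ≡ 1198, 11^128 ≡ 46, 11^256 ≡ 2116.
369 = 256 + 64 + 32 + 16 + 1, so 11^369 ≡ 2116·1198·630·1243·11 ≡ 2952 (mod 2953).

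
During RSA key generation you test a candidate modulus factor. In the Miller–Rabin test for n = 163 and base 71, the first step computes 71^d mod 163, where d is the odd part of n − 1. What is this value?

1

n − 1 = 162 = 2^1 · 81, so s = 1 and d = 81.
71^81 mod 163 = 1.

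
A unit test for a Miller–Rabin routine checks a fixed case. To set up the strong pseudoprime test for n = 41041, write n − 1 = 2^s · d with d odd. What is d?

2565

Halving: 41040 → 20520 → 10260 → 5130 → 2565; 2565 is odd.
So 41040 = 2^4 · 2565.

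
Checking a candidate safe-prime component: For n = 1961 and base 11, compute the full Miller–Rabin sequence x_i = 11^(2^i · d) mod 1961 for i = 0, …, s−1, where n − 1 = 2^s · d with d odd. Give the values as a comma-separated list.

n − 1 = 1960 = 2^3 · 245, so s = 3 and d = 245.
x_0 = 11^245 mod 1961 = 1544.
x_1 = 1544^2 mod 1961 = 1321.
x_2 = 1321^2 mod 1961 = 1712.

1544, 1321, 1712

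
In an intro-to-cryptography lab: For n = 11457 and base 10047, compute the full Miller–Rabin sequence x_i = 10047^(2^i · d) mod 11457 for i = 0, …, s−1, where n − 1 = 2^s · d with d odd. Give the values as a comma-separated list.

4194, 3141, 1404, 612, 7920, 10782

n − 1 = 11456 = 2^6 · 179, so s = 6 and d = 179.
x_0 = 10047^179 mod 11457 = 4194.
x_1 = 4194^2 mod 11457 = 3141.
x_2 = 3141^2 mod 11457 = 1404.
x_3 = 1404^2 mod 11457 = 612.
x_4 = 612^2 mod 11457 = 7920.
x_5 = 7920^2 mod 11457 = 10782.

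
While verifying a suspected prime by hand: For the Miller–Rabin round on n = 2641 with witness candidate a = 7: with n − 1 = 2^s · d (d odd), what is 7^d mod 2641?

590

n − 1 = 2640 = 2^4 · 165, so s = 4 and d = 165.
7^165 mod 2641 = 590.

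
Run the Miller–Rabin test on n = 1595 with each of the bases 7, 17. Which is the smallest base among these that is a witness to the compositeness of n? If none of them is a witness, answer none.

n − 1 = 1594 = 2^1 · 797, so s = 1 and d = 797.
Base 7: x_0 = 7^797 mod 1595 = 402. x_0 ∉ {1, 1594} and s = 1, so 7 is a Miller–Rabin witness and 1595 is composite.
Base 17: x_0 = 17^797 mod 1595 = 162. x_0 ∉ {1, 1594} and s = 1, so 17 is a Miller–Rabin witness and 1595 is composite.
The smallest witness among the given bases is 7.

7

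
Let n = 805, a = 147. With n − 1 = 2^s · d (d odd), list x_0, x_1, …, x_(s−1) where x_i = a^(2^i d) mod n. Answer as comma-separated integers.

637, 49

n − 1 = 804 = 2^2 · 201, so s = 2 and d = 201.
x_0 = 147^201 mod 805 = 637.
x_1 = 637^2 mod 805 = 49.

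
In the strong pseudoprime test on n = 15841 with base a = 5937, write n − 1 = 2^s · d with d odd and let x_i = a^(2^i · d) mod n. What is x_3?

n − 1 = 15840 = 2^5 · 495, so s = 5 and d = 495.
Repeated squaring mod 15841: 5937^1 ≡ 5937, 5937^2 ≡ 1744, 5937^4 ≡ 64, 5937^8 ≡ 4096, 5937^16 ≡ 1597, 5937^32 ≡ 8, 5937^64 ≡ 64, 5937^128 ≡ 4096, 5937^256 ≡ 1597.
495 = 256 + 128 + 64 + 32 + 8 + 4 + 2 + 1, so 5937^495 ≡ 1597·4096·64·8·4096·64·1744·5937 ≡ 13021 (mod 15841).
x_0 = 13021.
x_1 = 13021^2 mod 15841 = 218.
x_2 = 218^2 mod 15841 = 1.
x_3 = 1^2 mod 15841 = 1.

1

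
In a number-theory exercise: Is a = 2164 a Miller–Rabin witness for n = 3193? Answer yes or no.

no

n − 1 = 3192 = 2^3 · 399, so s = 3 and d = 399.
x_0 = 2164^399 mod 3193 = 1.
x_0 = 1, so 2164 is not a witness.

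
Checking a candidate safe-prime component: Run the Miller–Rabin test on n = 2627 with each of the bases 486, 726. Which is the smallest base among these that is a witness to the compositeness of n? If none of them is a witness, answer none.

n − 1 = 2626 = 2^1 · 1313, so s = 1 and d = 1313.
Base 486: x_0 = 486^1313 mod 2627 = 1946. x_0 ∉ {1, 2626} and s = 1, so 486 is a Miller–Rabin witness and 2627 is composite.
Base 726: x_0 = 726^1313 mod 2627 = 785. x_0 ∉ {1, 2626} and s = 1, so 726 is a Miller–Rabin witness and 2627 is composite.
The smallest witness among the given bases is 486.

486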